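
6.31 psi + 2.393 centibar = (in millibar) 1 psi = 6894.7573 Pa, so 6.31 psi = 6.31 * 6894.7573 = 43505.919 Pa. 1 centibar = 1000 Pa, so 2.393 centibar = 2.393 * 1000 = 2393 Pa. Sum: 43505.919 + 2393 = 45898.919 Pa. 1 millibar = 100 Pa, so 45898.919 Pa = 45898.919 / 100 = 458.98919 millibar ≈ 459 millibar (4 s.f.). Final answer: 459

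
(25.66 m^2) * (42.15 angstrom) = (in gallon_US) 2.857e-05. Check: 25.66 m^2 is already in m^2. 1 angstrom = 1e-10 m, so 42.15 angstrom = 42.15 * 1e-10 = 4.215e-09 m. Combine: 25.66 m^2 * 4.215e-09 m = 1.081569e-07 m^3. 1 gallon_US = 0.0037854118 m^3, so 1.081569e-07 m^3 = 1.081569e-07 / 0.0037854118 = 2.857203e-05 gallon_US ≈ 2.857e-05 gallon_US (4 s.f.).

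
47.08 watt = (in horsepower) 0.06314. Check: 47.08 watt = 47.08 W. 1 horsepower = 745.69987 W, so 47.08 W = 47.08 / 745.69987 = 0.06313532 horsepower ≈ 0.06314 horsepower (4 s.f.).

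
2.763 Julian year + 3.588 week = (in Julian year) 2.832. Check: 1 Julian year = 31557600 s, so 2.763 Julian year = 2.763 * 31557600 = 87193649 s. 1 week = 604800 s, so 3.588 week = 3.588 * 604800 = 2170022.4 s. Sum: 87193649 + 2170022.4 = 89363671 s. 1 Julian year = 31557600 s, so 89363671 s = 89363671 / 31557600 = 2.8317639 Julian year ≈ 2.832 Julian year (4 s.f.).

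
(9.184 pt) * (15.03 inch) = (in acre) 3.056e-07. Check: 1 pt = 0.00035277778 m, so 9.184 pt = 9.184 * 0.00035277778 = 0.0032399111 m. 1 inch = 0.0254 m, so 15.03 inch = 15.03 * 0.0254 = 0.381762 m. Combine: 0.0032399111 m * 0.381762 m = 0.0012368749 m^2. 1 acre = 4046.8564 m^2, so 0.0012368749 m^2 = 0.0012368749 / 4046.8564 = 3.0563846e-07 acre ≈ 3.056e-07 acre (4 s.f.).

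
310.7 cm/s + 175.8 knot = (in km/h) 336.8. Check: 1 cm/s = 0.01 m/s, so 310.7 cm/s = 310.7 * 0.01 = 3.107 m/s. 1 knot = 0.51444444 m/s, so 175.8 knot = 175.8 * 0.51444444 = 90.439333 m/s. Sum: 3.107 + 90.439333 = 93.546333 m/s. 1 km/h = 0.27777778 m/s, so 93.546333 m/s = 93.546333 / 0.27777778 = 336.7668 km/h ≈ 336.8 km/h (4 s.f.).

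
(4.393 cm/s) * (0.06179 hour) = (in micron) 1 cm/s = 0.01 m/s, so 4.393 cm/s = 4.393 * 0.01 = 0.04393 m/s. 1 hour = 3600 s, so 0.06179 hour = 0.06179 * 3600 = 222.444 s. Combine: 0.04393 m/s * 222.444 s = 9.7719649 m. 1 micron = 1e-06 m, so 9.7719649 m = 9.7719649 / 1e-06 = 9771964.9 micron ≈ 9.772e+06 micron (4 s.f.). Final answer: 9.772e+06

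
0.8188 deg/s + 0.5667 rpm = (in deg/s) 1 deg/s = 0.017453293 rad/s, so 0.8188 deg/s = 0.8188 * 0.017453293 = 0.014290756 rad/s. 1 rpm = 0.10471976 rad/s, so 0.5667 rpm = 0.5667 * 0.10471976 = 0.059344685 rad/s. Sum: 0.014290756 + 0.059344685 = 0.073635441 rad/s. 1 deg/s = 0.017453293 rad/s, so 0.073635441 rad/s = 0.073635441 / 0.017453293 = 4.219 deg/s. Final answer: 4.219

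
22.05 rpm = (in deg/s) 132.3. Check: 1 rpm = 0.10471976 rad/s, so 22.05 rpm = 22.05 * 0.10471976 = 2.3090706 rad/s. 1 deg/s = 0.017453293 rad/s, so 2.3090706 rad/s = 2.3090706 / 0.017453293 = 132.3 deg/s.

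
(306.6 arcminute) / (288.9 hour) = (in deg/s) 1 arcminute = 0.00029088821 rad, so 306.6 arcminute = 306.6 * 0.00029088821 = 0.089186325 rad. 1 hour = 3600 s, so 288.9 hour = 288.9 * 3600 = 1040040 s. Combine: 0.089186325 rad / 1040040 s = 8.5752783e-08 rad/s. 1 deg/s = 0.017453293 rad/s, so 8.5752783e-08 rad/s = 8.5752783e-08 / 0.017453293 = 4.9132726e-06 deg/s ≈ 4.913e-06 deg/s (4 s.f.). Final answer: 4.913e-06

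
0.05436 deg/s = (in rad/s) 0.0009488. Check: 1 deg/s = 0.017453293 rad/s, so 0.05436 deg/s = 0.05436 * 0.017453293 = 0.00094876098 rad/s. Result: 0.00094876098 rad/s ≈ 0.0009488 rad/s (4 s.f.).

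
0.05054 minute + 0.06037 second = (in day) 1 minute = 60 s, so 0.05054 minute = 0.05054 * 60 = 3.0324 s. 0.06037 second = 0.06037 s. Sum: 3.0324 + 0.06037 = 3.09277 s. 1 day = 86400 s, so 3.09277 s = 3.09277 / 86400 = 3.5795949e-05 day ≈ 3.58e-05 day (4 s.f.). Final answer: 3.58e-05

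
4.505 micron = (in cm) 0.0004505. Check: 1 micron = 1e-06 m, so 4.505 micron = 4.505 * 1e-06 = 4.505e-06 m. 1 cm = 0.01 m, so 4.505e-06 m = 4.505e-06 / 0.01 = 0.0004505 cm.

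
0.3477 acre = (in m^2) 1407. Check: 1 acre = 4046.8564 m^2, so 0.3477 acre = 0.3477 * 4046.8564 = 1407.092 m^2. Result: 1407.092 m^2 ≈ 1407 m^2 (4 s.f.).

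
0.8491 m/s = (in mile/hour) 1.899. Check: 1 mile/hour = 0.44704 m/s, so 0.8491 m/s = 0.8491 / 0.44704 = 1.8993826 mile/hour ≈ 1.899 mile/hour (4 s.f.).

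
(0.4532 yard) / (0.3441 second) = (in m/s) 1 yard = 0.9144 m, so 0.4532 yard = 0.4532 * 0.9144 = 0.41440608 m. 0.3441 second = 0.3441 s. Combine: 0.41440608 m / 0.3441 s = 1.2043187 m/s. Result: 1.2043187 m/s ≈ 1.204 m/s (4 s.f.). Final answer: 1.204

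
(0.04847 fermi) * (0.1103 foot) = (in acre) 4.027e-22. Check: 1 fermi = 1e-15 m, so 0.04847 fermi = 0.04847 * 1e-15 = 4.847e-17 m. 1 foot = 0.3048 m, so 0.1103 foot = 0.1103 * 0.3048 = 0.03361944 m. Combine: 4.847e-17 m * 0.03361944 m = 1.6295343e-18 m^2. 1 acre = 4046.8564 m^2, so 1.6295343e-18 m^2 = 1.6295343e-18 / 4046.8564 = 4.0266668e-22 acre ≈ 4.027e-22 acre (4 s.f.).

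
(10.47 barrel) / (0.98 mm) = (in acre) 1 barrel = 0.15898729 m^3, so 10.47 barrel = 10.47 * 0.15898729 = 1.664597 m^3. 1 mm = 0.001 m, so 0.98 mm = 0.98 * 0.001 = 0.00098 m. Combine: 1.664597 m^3 / 0.00098 m = 1698.5683 m^2. 1 acre = 4046.8564 m^2, so 1698.5683 m^2 = 1698.5683 / 4046.8564 = 0.41972538 acre ≈ 0.4197 acre (4 s.f.). Final answer: 0.4197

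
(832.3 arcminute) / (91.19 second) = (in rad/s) 1 arcminute = 0.00029088821 rad, so 832.3 arcminute = 832.3 * 0.00029088821 = 0.24210626 rad. 91.19 second = 91.19 s. Combine: 0.24210626 rad / 91.19 s = 0.002654965 rad/s. Result: 0.002654965 rad/s ≈ 0.002655 rad/s (4 s.f.). Final answer: 0.002655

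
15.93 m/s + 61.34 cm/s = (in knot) 15.93 m/s is already in m/s. 1 cm/s = 0.01 m/s, so 61.34 cm/s = 61.34 * 0.01 = 0.6134 m/s. Sum: 15.93 + 0.6134 = 16.5434 m/s. 1 knot = 0.51444444 m/s, so 16.5434 m/s = 16.5434 / 0.51444444 = 32.157797 knot ≈ 32.16 knot (4 s.f.). Final answer: 32.16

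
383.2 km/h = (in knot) 206.9. Check: 1 km/h = 0.27777778 m/s, so 383.2 km/h = 383.2 * 0.27777778 = 106.44444 m/s. 1 knot = 0.51444444 m/s, so 106.44444 m/s = 106.44444 / 0.51444444 = 206.91145 knot ≈ 206.9 knot (4 s.f.).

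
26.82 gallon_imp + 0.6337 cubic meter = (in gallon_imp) 1 gallon_imp = 0.00454609 m^3, so 26.82 gallon_imp = 26.82 * 0.00454609 = 0.12192613 m^3. 0.6337 cubic meter = 0.6337 m^3. Sum: 0.12192613 + 0.6337 = 0.75562613 m^3. 1 gallon_imp = 0.00454609 m^3, so 0.75562613 m^3 = 0.75562613 / 0.00454609 = 166.21451 gallon_imp ≈ 166.2 gallon_imp (4 s.f.). Final answer: 166.2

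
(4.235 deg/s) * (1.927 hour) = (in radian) 1 deg/s = 0.017453293 rad/s, so 4.235 deg/s = 4.235 * 0.017453293 = 0.073914694 rad/s. 1 hour = 3600 s, so 1.927 hour = 1.927 * 3600 = 6937.2 s. Combine: 0.073914694 rad/s * 6937.2 s = 512.76101 rad. 512.76101 rad = 512.76101 radian ≈ 512.8 radian (4 s.f.). Final answer: 512.8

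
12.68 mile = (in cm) 2.041e+06. Check: 1 mile = 1609.344 m, so 12.68 mile = 12.68 * 1609.344 = 20406.482 m. 1 cm = 0.01 m, so 20406.482 m = 20406.482 / 0.01 = 2040648.2 cm ≈ 2.041e+06 cm (4 s.f.).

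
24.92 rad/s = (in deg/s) 1428. Check: 1 deg/s = 0.017453293 rad/s, so 24.92 rad/s = 24.92 / 0.017453293 = 1427.8108 deg/s ≈ 1428 deg/s (4 s.f.).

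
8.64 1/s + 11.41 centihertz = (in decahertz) 8.64 1/s = 8.64 Hz. 1 centihertz = 0.01 Hz, so 11.41 centihertz = 11.41 * 0.01 = 0.1141 Hz. Sum: 8.64 + 0.1141 = 8.7541 Hz. 1 decahertz = 10 Hz, so 8.7541 Hz = 8.7541 / 10 = 0.87541 decahertz ≈ 0.8754 decahertz (4 s.f.). Final answer: 0.8754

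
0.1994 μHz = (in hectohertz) 1.994e-09. Check: 1 μHz = 1e-06 Hz, so 0.1994 μHz = 0.1994 * 1e-06 = 1.994e-07 Hz. 1 hectohertz = 100 Hz, so 1.994e-07 Hz = 1.994e-07 / 100 = 1.994e-09 hectohertz.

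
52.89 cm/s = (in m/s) 1 cm/s = 0.01 m/s, so 52.89 cm/s = 52.89 * 0.01 = 0.5289 m/s. Result: 0.5289 m/s. Final answer: 0.5289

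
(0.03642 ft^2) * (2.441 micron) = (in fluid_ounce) 0.0002793. Check: 1 ft^2 = 0.09290304 m^2, so 0.03642 ft^2 = 0.03642 * 0.09290304 = 0.0033835287 m^2. 1 micron = 1e-06 m, so 2.441 micron = 2.441 * 1e-06 = 2.441e-06 m. Combine: 0.0033835287 m^2 * 2.441e-06 m = 8.2591936e-09 m^3. 1 fluid_ounce = 2.957353e-05 m^3, so 8.2591936e-09 m^3 = 8.2591936e-09 / 2.957353e-05 = 0.00027927656 fluid_ounce ≈ 0.0002793 fluid_ounce (4 s.f.).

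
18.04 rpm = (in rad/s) 1.889. Check: 1 rpm = 0.10471976 rad/s, so 18.04 rpm = 18.04 * 0.10471976 = 1.8891444 rad/s. Result: 1.8891444 rad/s ≈ 1.889 rad/s (4 s.f.).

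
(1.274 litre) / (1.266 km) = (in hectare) 1 litre = 0.001 m^3, so 1.274 litre = 1.274 * 0.001 = 0.001274 m^3. 1 km = 1000 m, so 1.266 km = 1.266 * 1000 = 1266 m. Combine: 0.001274 m^3 / 1266 m = 1.0063191e-06 m^2. 1 hectare = 10000 m^2, so 1.0063191e-06 m^2 = 1.0063191e-06 / 10000 = 1.0063191e-10 hectare ≈ 1.006e-10 hectare (4 s.f.). Final answer: 1.006e-10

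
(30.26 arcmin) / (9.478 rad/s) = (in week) 1 arcmin = 0.00029088821 rad, so 30.26 arcmin = 30.26 * 0.00029088821 = 0.0088022772 rad. 9.478 rad/s is already in rad/s. Combine: 0.0088022772 rad / 9.478 rad/s = 0.00092870618 s. 1 week = 604800 s, so 0.00092870618 s = 0.00092870618 / 604800 = 1.5355592e-09 week ≈ 1.536e-09 week (4 s.f.). Final answer: 1.536e-09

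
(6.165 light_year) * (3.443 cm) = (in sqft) 2.162e+16. Check: 1 light_year = 9.4607305e+15 m, so 6.165 light_year = 6.165 * 9.4607305e+15 = 5.8325403e+16 m. 1 cm = 0.01 m, so 3.443 cm = 3.443 * 0.01 = 0.03443 m. Combine: 5.8325403e+16 m * 0.03443 m = 2.0081436e+15 m^2. 1 sqft = 0.09290304 m^2, so 2.0081436e+15 m^2 = 2.0081436e+15 / 0.09290304 = 2.1615478e+16 sqft ≈ 2.162e+16 sqft (4 s.f.).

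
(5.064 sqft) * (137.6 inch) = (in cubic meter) 1.644. Check: 1 sqft = 0.09290304 m^2, so 5.064 sqft = 5.064 * 0.09290304 = 0.47046099 m^2. 1 inch = 0.0254 m, so 137.6 inch = 137.6 * 0.0254 = 3.49504 m. Combine: 0.47046099 m^2 * 3.49504 m = 1.64428 m^3. 1.64428 m^3 = 1.64428 cubic meter ≈ 1.644 cubic meter (4 s.f.).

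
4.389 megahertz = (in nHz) 1 megahertz = 1000000 Hz, so 4.389 megahertz = 4.389 * 1000000 = 4389000 Hz. 1 nHz = 1e-09 Hz, so 4389000 Hz = 4389000 / 1e-09 = 4.389e+15 nHz. Final answer: 4.389e+15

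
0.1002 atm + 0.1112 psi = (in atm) 0.1078. Check: 1 atm = 101325 Pa, so 0.1002 atm = 0.1002 * 101325 = 10152.765 Pa. 1 psi = 6894.7573 Pa, so 0.1112 psi = 0.1112 * 6894.7573 = 766.69701 Pa. Sum: 10152.765 + 766.69701 = 10919.462 Pa. 1 atm = 101325 Pa, so 10919.462 Pa = 10919.462 / 101325 = 0.10776671 atm ≈ 0.1078 atm (4 s.f.).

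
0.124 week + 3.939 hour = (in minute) 1486. Check: 1 week = 604800 s, so 0.124 week = 0.124 * 604800 = 74995.2 s. 1 hour = 3600 s, so 3.939 hour = 3.939 * 3600 = 14180.4 s. Sum: 74995.2 + 14180.4 = 89175.6 s. 1 minute = 60 s, so 89175.6 s = 89175.6 / 60 = 1486.26 minute ≈ 1486 minute (4 s.f.).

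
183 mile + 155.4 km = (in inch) 1 mile = 1609.344 m, so 183 mile = 183 * 1609.344 = 294509.95 m. 1 km = 1000 m, so 155.4 km = 155.4 * 1000 = 155400 m. Sum: 294509.95 + 155400 = 449909.95 m. 1 inch = 0.0254 m, so 449909.95 m = 449909.95 / 0.0254 = 17712990 inch ≈ 1.771e+07 inch (4 s.f.). Final answer: 1.771e+07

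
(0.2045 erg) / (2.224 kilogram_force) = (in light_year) 9.911e-26. Check: 1 erg = 1e-07 J, so 0.2045 erg = 0.2045 * 1e-07 = 2.045e-08 J. 1 kilogram_force = 9.80665 N, so 2.224 kilogram_force = 2.224 * 9.80665 = 21.80999 N. Combine: 2.045e-08 J / 21.80999 N = 9.3764373e-10 m. 1 light_year = 9.4607305e+15 m, so 9.3764373e-10 m = 9.3764373e-10 / 9.4607305e+15 = 9.910902e-26 light_year ≈ 9.911e-26 light_year (4 s.f.).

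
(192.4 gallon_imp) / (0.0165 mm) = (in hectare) 1 gallon_imp = 0.00454609 m^3, so 192.4 gallon_imp = 192.4 * 0.00454609 = 0.87466772 m^3. 1 mm = 0.001 m, so 0.0165 mm = 0.0165 * 0.001 = 1.65e-05 m. Combine: 0.87466772 m^3 / 1.65e-05 m = 53010.165 m^2. 1 hectare = 10000 m^2, so 53010.165 m^2 = 53010.165 / 10000 = 5.3010165 hectare ≈ 5.301 hectare (4 s.f.). Final answer: 5.301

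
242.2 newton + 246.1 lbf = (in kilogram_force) 242.2 newton = 242.2 N. 1 lbf = 4.4482216 N, so 246.1 lbf = 246.1 * 4.4482216 = 1094.7073 N. Sum: 242.2 + 1094.7073 = 1336.9073 N. 1 kilogram_force = 9.80665 N, so 1336.9073 N = 1336.9073 / 9.80665 = 136.32661 kilogram_force ≈ 136.3 kilogram_force (4 s.f.). Final answer: 136.3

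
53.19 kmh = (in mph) 33.05. Check: 1 kmh = 0.27777778 m/s, so 53.19 kmh = 53.19 * 0.27777778 = 14.775 m/s. 1 mph = 0.44704 m/s, so 14.775 m/s = 14.775 / 0.44704 = 33.050734 mph ≈ 33.05 mph (4 s.f.).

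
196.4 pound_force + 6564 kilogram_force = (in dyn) 1 pound_force = 4.4482216 N, so 196.4 pound_force = 196.4 * 4.4482216 = 873.63073 N. 1 kilogram_force = 9.80665 N, so 6564 kilogram_force = 6564 * 9.80665 = 64370.851 N. Sum: 873.63073 + 64370.851 = 65244.481 N. 1 dyn = 1e-05 N, so 65244.481 N = 65244.481 / 1e-05 = 6.5244481e+09 dyn ≈ 6.524e+09 dyn (4 s.f.). Final answer: 6.524e+09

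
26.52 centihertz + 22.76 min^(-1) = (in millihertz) 1 centihertz = 0.01 Hz, so 26.52 centihertz = 26.52 * 0.01 = 0.2652 Hz. 1 min^(-1) = 0.016666667 Hz, so 22.76 min^(-1) = 22.76 * 0.016666667 = 0.37933333 Hz. Sum: 0.2652 + 0.37933333 = 0.64453333 Hz. 1 millihertz = 0.001 Hz, so 0.64453333 Hz = 0.64453333 / 0.001 = 644.53333 millihertz ≈ 644.5 millihertz (4 s.f.). Final answer: 644.5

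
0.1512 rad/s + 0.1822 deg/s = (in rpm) 1.474. Check: 0.1512 rad/s is already in rad/s. 1 deg/s = 0.017453293 rad/s, so 0.1822 deg/s = 0.1822 * 0.017453293 = 0.0031799899 rad/s. Sum: 0.1512 + 0.0031799899 = 0.15437999 rad/s. 1 rpm = 0.10471976 rad/s, so 0.15437999 rad/s = 0.15437999 / 0.10471976 = 1.4742203 rpm ≈ 1.474 rpm (4 s.f.).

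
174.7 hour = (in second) 1 hour = 3600 s, so 174.7 hour = 174.7 * 3600 = 628920 s. 628920 s = 628920 second ≈ 6.289e+05 second (4 s.f.). Final answer: 6.289e+05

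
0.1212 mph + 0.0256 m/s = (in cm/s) 7.978. Check: 1 mph = 0.44704 m/s, so 0.1212 mph = 0.1212 * 0.44704 = 0.054181248 m/s. 0.0256 m/s is already in m/s. Sum: 0.054181248 + 0.0256 = 0.079781248 m/s. 1 cm/s = 0.01 m/s, so 0.079781248 m/s = 0.079781248 / 0.01 = 7.9781248 cm/s ≈ 7.978 cm/s (4 s.f.).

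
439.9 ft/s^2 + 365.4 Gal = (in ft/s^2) 451.9. Check: 1 ft/s^2 = 0.3048 m/s^2, so 439.9 ft/s^2 = 439.9 * 0.3048 = 134.08152 m/s^2. 1 Gal = 0.01 m/s^2, so 365.4 Gal = 365.4 * 0.01 = 3.654 m/s^2. Sum: 134.08152 + 3.654 = 137.73552 m/s^2. 1 ft/s^2 = 0.3048 m/s^2, so 137.73552 m/s^2 = 137.73552 / 0.3048 = 451.88819 ft/s^2 ≈ 451.9 ft/s^2 (4 s.f.).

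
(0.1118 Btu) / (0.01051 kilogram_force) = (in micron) 1.144e+09. Check: 1 Btu = 1055.0559 J, so 0.1118 Btu = 0.1118 * 1055.0559 = 117.95524 J. 1 kilogram_force = 9.80665 N, so 0.01051 kilogram_force = 0.01051 * 9.80665 = 0.10306789 N. Combine: 117.95524 J / 0.10306789 N = 1144.4422 m. 1 micron = 1e-06 m, so 1144.4422 m = 1144.4422 / 1e-06 = 1.1444422e+09 micron ≈ 1.144e+09 micron (4 s.f.).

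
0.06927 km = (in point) 1.964e+05. Check: 1 km = 1000 m, so 0.06927 km = 0.06927 * 1000 = 69.27 m. 1 point = 0.00035277778 m, so 69.27 m = 69.27 / 0.00035277778 = 196355.91 point ≈ 1.964e+05 point (4 s.f.).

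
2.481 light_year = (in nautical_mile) 1 light_year = 9.4607305e+15 m, so 2.481 light_year = 2.481 * 9.4607305e+15 = 2.3472072e+16 m. 1 nautical_mile = 1852 m, so 2.3472072e+16 m = 2.3472072e+16 / 1852 = 1.2673905e+13 nautical_mile ≈ 1.267e+13 nautical_mile (4 s.f.). Final answer: 1.267e+13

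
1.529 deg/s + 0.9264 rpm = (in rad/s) 1 deg/s = 0.017453293 rad/s, so 1.529 deg/s = 1.529 * 0.017453293 = 0.026686084 rad/s. 1 rpm = 0.10471976 rad/s, so 0.9264 rpm = 0.9264 * 0.10471976 = 0.097012381 rad/s. Sum: 0.026686084 + 0.097012381 = 0.12369847 rad/s. Result: 0.12369847 rad/s ≈ 0.1237 rad/s (4 s.f.). Final answer: 0.1237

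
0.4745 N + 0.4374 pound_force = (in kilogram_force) 0.4745 N is already in N. 1 pound_force = 4.4482216 N, so 0.4374 pound_force = 0.4374 * 4.4482216 = 1.9456521 N. Sum: 0.4745 + 1.9456521 = 2.4201521 N. 1 kilogram_force = 9.80665 N, so 2.4201521 N = 2.4201521 / 9.80665 = 0.24678684 kilogram_force ≈ 0.2468 kilogram_force (4 s.f.). Final answer: 0.2468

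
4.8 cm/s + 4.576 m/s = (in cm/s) 1 cm/s = 0.01 m/s, so 4.8 cm/s = 4.8 * 0.01 = 0.048 m/s. 4.576 m/s is already in m/s. Sum: 0.048 + 4.576 = 4.624 m/s. 1 cm/s = 0.01 m/s, so 4.624 m/s = 4.624 / 0.01 = 462.4 cm/s. Final answer: 462.4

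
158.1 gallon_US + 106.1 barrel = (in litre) 1.747e+04. Check: 1 gallon_US = 0.0037854118 m^3, so 158.1 gallon_US = 158.1 * 0.0037854118 = 0.5984736 m^3. 1 barrel = 0.15898729 m^3, so 106.1 barrel = 106.1 * 0.15898729 = 16.868552 m^3. Sum: 0.5984736 + 16.868552 = 17.467026 m^3. 1 litre = 0.001 m^3, so 17.467026 m^3 = 17.467026 / 0.001 = 17467.026 litre ≈ 1.747e+04 litre (4 s.f.).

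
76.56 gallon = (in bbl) 1 gallon = 0.0037854118 m^3, so 76.56 gallon = 76.56 * 0.0037854118 = 0.28981113 m^3. 1 bbl = 0.15898729 m^3, so 0.28981113 m^3 = 0.28981113 / 0.15898729 = 1.8228571 bbl ≈ 1.823 bbl (4 s.f.). Final answer: 1.823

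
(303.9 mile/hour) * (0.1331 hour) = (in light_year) 6.881e-12. Check: 1 mile/hour = 0.44704 m/s, so 303.9 mile/hour = 303.9 * 0.44704 = 135.85546 m/s. 1 hour = 3600 s, so 0.1331 hour = 0.1331 * 3600 = 479.16 s. Combine: 135.85546 m/s * 479.16 s = 65096.5 m. 1 light_year = 9.4607305e+15 m, so 65096.5 m = 65096.5 / 9.4607305e+15 = 6.8807055e-12 light_year ≈ 6.881e-12 light_year (4 s.f.).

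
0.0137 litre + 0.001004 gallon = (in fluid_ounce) 1 litre = 0.001 m^3, so 0.0137 litre = 0.0137 * 0.001 = 1.37e-05 m^3. 1 gallon = 0.0037854118 m^3, so 0.001004 gallon = 0.001004 * 0.0037854118 = 3.8005534e-06 m^3. Sum: 1.37e-05 + 3.8005534e-06 = 1.7500553e-05 m^3. 1 fluid_ounce = 2.957353e-05 m^3, so 1.7500553e-05 m^3 = 1.7500553e-05 / 2.957353e-05 = 0.59176411 fluid_ounce ≈ 0.5918 fluid_ounce (4 s.f.). Final answer: 0.5918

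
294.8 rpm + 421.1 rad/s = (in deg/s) 2.59e+04. Check: 1 rpm = 0.10471976 rad/s, so 294.8 rpm = 294.8 * 0.10471976 = 30.871384 rad/s. 421.1 rad/s is already in rad/s. Sum: 30.871384 + 421.1 = 451.97138 rad/s. 1 deg/s = 0.017453293 rad/s, so 451.97138 rad/s = 451.97138 / 0.017453293 = 25896.053 deg/s ≈ 2.59e+04 deg/s (4 s.f.).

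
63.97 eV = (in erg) 1 eV = 1.6021766e-19 J, so 63.97 eV = 63.97 * 1.6021766e-19 = 1.0249124e-17 J. 1 erg = 1e-07 J, so 1.0249124e-17 J = 1.0249124e-17 / 1e-07 = 1.0249124e-10 erg ≈ 1.025e-10 erg (4 s.f.). Final answer: 1.025e-10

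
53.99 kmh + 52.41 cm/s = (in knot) 1 kmh = 0.27777778 m/s, so 53.99 kmh = 53.99 * 0.27777778 = 14.997222 m/s. 1 cm/s = 0.01 m/s, so 52.41 cm/s = 52.41 * 0.01 = 0.5241 m/s. Sum: 14.997222 + 0.5241 = 15.521322 m/s. 1 knot = 0.51444444 m/s, so 15.521322 m/s = 15.521322 / 0.51444444 = 30.171037 knot ≈ 30.17 knot (4 s.f.). Final answer: 30.17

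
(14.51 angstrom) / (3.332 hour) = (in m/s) 1.21e-13. Check: 1 angstrom = 1e-10 m, so 14.51 angstrom = 14.51 * 1e-10 = 1.451e-09 m. 1 hour = 3600 s, so 3.332 hour = 3.332 * 3600 = 11995.2 s. Combine: 1.451e-09 m / 11995.2 s = 1.2096505e-13 m/s. Result: 1.2096505e-13 m/s ≈ 1.21e-13 m/s (4 s.f.).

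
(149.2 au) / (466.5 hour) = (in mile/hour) 2.973e+07. Check: 1 au = 1.4959787e+11 m, so 149.2 au = 149.2 * 1.4959787e+11 = 2.2320002e+13 m. 1 hour = 3600 s, so 466.5 hour = 466.5 * 3600 = 1679400 s. Combine: 2.2320002e+13 m / 1679400 s = 13290462 m/s. 1 mile/hour = 0.44704 m/s, so 13290462 m/s = 13290462 / 0.44704 = 29729917 mile/hour ≈ 2.973e+07 mile/hour (4 s.f.).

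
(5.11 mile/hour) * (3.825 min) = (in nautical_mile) 0.2831. Check: 1 mile/hour = 0.44704 m/s, so 5.11 mile/hour = 5.11 * 0.44704 = 2.2843744 m/s. 1 min = 60 s, so 3.825 min = 3.825 * 60 = 229.5 s. Combine: 2.2843744 m/s * 229.5 s = 524.26392 m. 1 nautical_mile = 1852 m, so 524.26392 m = 524.26392 / 1852 = 0.28307987 nautical_mile ≈ 0.2831 nautical_mile (4 s.f.).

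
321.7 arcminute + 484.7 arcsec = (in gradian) 1 arcminute = 0.00029088821 rad, so 321.7 arcminute = 321.7 * 0.00029088821 = 0.093578737 rad. 1 arcsec = 4.8481368e-06 rad, so 484.7 arcsec = 484.7 * 4.8481368e-06 = 0.0023498919 rad. Sum: 0.093578737 + 0.0023498919 = 0.095928629 rad. 1 gradian = 0.015707963 rad, so 0.095928629 rad = 0.095928629 / 0.015707963 = 6.1070062 gradian ≈ 6.107 gradian (4 s.f.). Final answer: 6.107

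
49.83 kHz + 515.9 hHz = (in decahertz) 1.014e+04. Check: 1 kHz = 1000 Hz, so 49.83 kHz = 49.83 * 1000 = 49830 Hz. 1 hHz = 100 Hz, so 515.9 hHz = 515.9 * 100 = 51590 Hz. Sum: 49830 + 51590 = 101420 Hz. 1 decahertz = 10 Hz, so 101420 Hz = 101420 / 10 = 10142 decahertz ≈ 1.014e+04 decahertz (4 s.f.).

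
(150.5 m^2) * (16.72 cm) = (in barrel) 158.3. Check: 150.5 m^2 is already in m^2. 1 cm = 0.01 m, so 16.72 cm = 16.72 * 0.01 = 0.1672 m. Combine: 150.5 m^2 * 0.1672 m = 25.1636 m^3. 1 barrel = 0.15898729 m^3, so 25.1636 m^3 = 25.1636 / 0.15898729 = 158.27428 barrel ≈ 158.3 barrel (4 s.f.).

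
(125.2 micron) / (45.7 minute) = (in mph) 1 micron = 1e-06 m, so 125.2 micron = 125.2 * 1e-06 = 0.0001252 m. 1 minute = 60 s, so 45.7 minute = 45.7 * 60 = 2742 s. Combine: 0.0001252 m / 2742 s = 4.5660102e-08 m/s. 1 mph = 0.44704 m/s, so 4.5660102e-08 m/s = 4.5660102e-08 / 0.44704 = 1.0213874e-07 mph ≈ 1.021e-07 mph (4 s.f.). Final answer: 1.021e-07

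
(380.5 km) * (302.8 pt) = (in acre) 1 km = 1000 m, so 380.5 km = 380.5 * 1000 = 380500 m. 1 pt = 0.00035277778 m, so 302.8 pt = 302.8 * 0.00035277778 = 0.10682111 m. Combine: 380500 m * 0.10682111 m = 40645.433 m^2. 1 acre = 4046.8564 m^2, so 40645.433 m^2 = 40645.433 / 4046.8564 = 10.043705 acre ≈ 10.04 acre (4 s.f.). Final answer: 10.04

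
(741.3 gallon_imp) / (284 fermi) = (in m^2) 1.187e+13. Check: 1 gallon_imp = 0.00454609 m^3, so 741.3 gallon_imp = 741.3 * 0.00454609 = 3.3700165 m^3. 1 fermi = 1e-15 m, so 284 fermi = 284 * 1e-15 = 2.84e-13 m. Combine: 3.3700165 m^3 / 2.84e-13 m = 1.1866255e+13 m^2. Result: 1.1866255e+13 m^2 ≈ 1.187e+13 m^2 (4 s.f.).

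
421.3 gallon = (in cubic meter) 1.595. Check: 1 gallon = 0.0037854118 m^3, so 421.3 gallon = 421.3 * 0.0037854118 = 1.594794 m^3. 1.594794 m^3 = 1.594794 cubic meter ≈ 1.595 cubic meter (4 s.f.).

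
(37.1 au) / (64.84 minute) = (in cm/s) 1.427e+11. Check: 1 au = 1.4959787e+11 m, so 37.1 au = 37.1 * 1.4959787e+11 = 5.550081e+12 m. 1 minute = 60 s, so 64.84 minute = 64.84 * 60 = 3890.4 s. Combine: 5.550081e+12 m / 3890.4 s = 1.4266093e+09 m/s. 1 cm/s = 0.01 m/s, so 1.4266093e+09 m/s = 1.4266093e+09 / 0.01 = 1.4266093e+11 cm/s ≈ 1.427e+11 cm/s (4 s.f.).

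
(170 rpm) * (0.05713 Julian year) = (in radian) 1 rpm = 0.10471976 rad/s, so 170 rpm = 170 * 0.10471976 = 17.802358 rad/s. 1 Julian year = 31557600 s, so 0.05713 Julian year = 0.05713 * 31557600 = 1802885.7 s. Combine: 17.802358 rad/s * 1802885.7 s = 32095617 rad. 32095617 rad = 32095617 radian ≈ 3.21e+07 radian (4 s.f.). Final answer: 3.21e+07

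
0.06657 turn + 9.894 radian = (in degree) 590.8. Check: 1 turn = 6.2831853 rad, so 0.06657 turn = 0.06657 * 6.2831853 = 0.41827165 rad. 9.894 radian = 9.894 rad. Sum: 0.41827165 + 9.894 = 10.312272 rad. 1 degree = 0.017453293 rad, so 10.312272 rad = 10.312272 / 0.017453293 = 590.84964 degree ≈ 590.8 degree (4 s.f.).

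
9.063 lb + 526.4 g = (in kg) 4.637. Check: 1 lb = 0.45359237 kg, so 9.063 lb = 9.063 * 0.45359237 = 4.1109076 kg. 1 g = 0.001 kg, so 526.4 g = 526.4 * 0.001 = 0.5264 kg. Sum: 4.1109076 + 0.5264 = 4.6373076 kg. Result: 4.6373076 kg ≈ 4.637 kg (4 s.f.).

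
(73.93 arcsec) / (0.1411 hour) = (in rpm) 1 arcsec = 4.8481368e-06 rad, so 73.93 arcsec = 73.93 * 4.8481368e-06 = 0.00035842275 rad. 1 hour = 3600 s, so 0.1411 hour = 0.1411 * 3600 = 507.96 s. Combine: 0.00035842275 rad / 507.96 s = 7.0561216e-07 rad/s. 1 rpm = 0.10471976 rad/s, so 7.0561216e-07 rad/s = 7.0561216e-07 / 0.10471976 = 6.7380998e-06 rpm ≈ 6.738e-06 rpm (4 s.f.). Final answer: 6.738e-06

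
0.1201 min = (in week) 1 min = 60 s, so 0.1201 min = 0.1201 * 60 = 7.206 s. 1 week = 604800 s, so 7.206 s = 7.206 / 604800 = 1.1914683e-05 week ≈ 1.191e-05 week (4 s.f.). Final answer: 1.191e-05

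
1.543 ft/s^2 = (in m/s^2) 0.4703. Check: 1 ft/s^2 = 0.3048 m/s^2, so 1.543 ft/s^2 = 1.543 * 0.3048 = 0.4703064 m/s^2. Result: 0.4703064 m/s^2 ≈ 0.4703 m/s^2 (4 s.f.).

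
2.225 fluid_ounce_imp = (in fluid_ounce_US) 1 fluid_ounce_imp = 2.8413063e-05 m^3, so 2.225 fluid_ounce_imp = 2.225 * 2.8413063e-05 = 6.3219064e-05 m^3. 1 fluid_ounce_US = 2.957353e-05 m^3, so 6.3219064e-05 m^3 = 6.3219064e-05 / 2.957353e-05 = 2.1376909 fluid_ounce_US ≈ 2.138 fluid_ounce_US (4 s.f.). Final answer: 2.138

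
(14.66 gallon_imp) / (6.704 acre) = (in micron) 2.457. Check: 1 gallon_imp = 0.00454609 m^3, so 14.66 gallon_imp = 14.66 * 0.00454609 = 0.066645679 m^3. 1 acre = 4046.8564 m^2, so 6.704 acre = 6.704 * 4046.8564 = 27130.125 m^2. Combine: 0.066645679 m^3 / 27130.125 m^2 = 2.4565194e-06 m. 1 micron = 1e-06 m, so 2.4565194e-06 m = 2.4565194e-06 / 1e-06 = 2.4565194 micron ≈ 2.457 micron (4 s.f.).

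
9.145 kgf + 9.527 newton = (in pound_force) 22.3. Check: 1 kgf = 9.80665 N, so 9.145 kgf = 9.145 * 9.80665 = 89.681814 N. 9.527 newton = 9.527 N. Sum: 89.681814 + 9.527 = 99.208814 N. 1 pound_force = 4.4482216 N, so 99.208814 N = 99.208814 / 4.4482216 = 22.303029 pound_force ≈ 22.3 pound_force (4 s.f.).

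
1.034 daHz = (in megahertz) 1.034e-05. Check: 1 daHz = 10 Hz, so 1.034 daHz = 1.034 * 10 = 10.34 Hz. 1 megahertz = 1000000 Hz, so 10.34 Hz = 10.34 / 1000000 = 1.034e-05 megahertz.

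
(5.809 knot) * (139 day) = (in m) 3.589e+07. Check: 1 knot = 0.51444444 m/s, so 5.809 knot = 5.809 * 0.51444444 = 2.9884078 m/s. 1 day = 86400 s, so 139 day = 139 * 86400 = 12009600 s. Combine: 2.9884078 m/s * 12009600 s = 35889582 m. Result: 35889582 m ≈ 3.589e+07 m (4 s.f.).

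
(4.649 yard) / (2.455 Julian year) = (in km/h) 1.975e-07. Check: 1 yard = 0.9144 m, so 4.649 yard = 4.649 * 0.9144 = 4.2510456 m. 1 Julian year = 31557600 s, so 2.455 Julian year = 2.455 * 31557600 = 77473908 s. Combine: 4.2510456 m / 77473908 s = 5.4870675e-08 m/s. 1 km/h = 0.27777778 m/s, so 5.4870675e-08 m/s = 5.4870675e-08 / 0.27777778 = 1.9753443e-07 km/h ≈ 1.975e-07 km/h (4 s.f.).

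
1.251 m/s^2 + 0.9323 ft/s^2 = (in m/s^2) 1.535. Check: 1.251 m/s^2 is already in m/s^2. 1 ft/s^2 = 0.3048 m/s^2, so 0.9323 ft/s^2 = 0.9323 * 0.3048 = 0.28416504 m/s^2. Sum: 1.251 + 0.28416504 = 1.535165 m/s^2. Result: 1.535165 m/s^2 ≈ 1.535 m/s^2 (4 s.f.).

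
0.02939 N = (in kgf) 1 kgf = 9.80665 N, so 0.02939 N = 0.02939 / 9.80665 = 0.0029969459 kgf ≈ 0.002997 kgf (4 s.f.). Final answer: 0.002997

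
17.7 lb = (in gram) 1 lb = 0.45359237 kg, so 17.7 lb = 17.7 * 0.45359237 = 8.0285849 kg. 1 gram = 0.001 kg, so 8.0285849 kg = 8.0285849 / 0.001 = 8028.5849 gram ≈ 8029 gram (4 s.f.). Final answer: 8029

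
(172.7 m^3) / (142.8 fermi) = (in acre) 2.988e+11. Check: 172.7 m^3 is already in m^3. 1 fermi = 1e-15 m, so 142.8 fermi = 142.8 * 1e-15 = 1.428e-13 m. Combine: 172.7 m^3 / 1.428e-13 m = 1.2093838e+15 m^2. 1 acre = 4046.8564 m^2, so 1.2093838e+15 m^2 = 1.2093838e+15 / 4046.8564 = 2.9884523e+11 acre ≈ 2.988e+11 acre (4 s.f.).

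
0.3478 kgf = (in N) 3.411. Check: 1 kgf = 9.80665 N, so 0.3478 kgf = 0.3478 * 9.80665 = 3.4107529 N. Result: 3.4107529 N ≈ 3.411 N (4 s.f.).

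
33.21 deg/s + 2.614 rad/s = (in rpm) 1 deg/s = 0.017453293 rad/s, so 33.21 deg/s = 33.21 * 0.017453293 = 0.57962384 rad/s. 2.614 rad/s is already in rad/s. Sum: 0.57962384 + 2.614 = 3.1936238 rad/s. 1 rpm = 0.10471976 rad/s, so 3.1936238 rad/s = 3.1936238 / 0.10471976 = 30.496861 rpm ≈ 30.5 rpm (4 s.f.). Final answer: 30.5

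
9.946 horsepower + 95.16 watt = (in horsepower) 1 horsepower = 745.69987 W, so 9.946 horsepower = 9.946 * 745.69987 = 7416.7309 W. 95.16 watt = 95.16 W. Sum: 7416.7309 + 95.16 = 7511.8909 W. 1 horsepower = 745.69987 W, so 7511.8909 W = 7511.8909 / 745.69987 = 10.073612 horsepower ≈ 10.07 horsepower (4 s.f.). Final answer: 10.07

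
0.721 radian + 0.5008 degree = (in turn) 0.721 radian = 0.721 rad. 1 degree = 0.017453293 rad, so 0.5008 degree = 0.5008 * 0.017453293 = 0.0087406089 rad. Sum: 0.721 + 0.0087406089 = 0.72974061 rad. 1 turn = 6.2831853 rad, so 0.72974061 rad = 0.72974061 / 6.2831853 = 0.11614183 turn ≈ 0.1161 turn (4 s.f.). Final answer: 0.1161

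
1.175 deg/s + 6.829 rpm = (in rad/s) 0.7356. Check: 1 deg/s = 0.017453293 rad/s, so 1.175 deg/s = 1.175 * 0.017453293 = 0.020507619 rad/s. 1 rpm = 0.10471976 rad/s, so 6.829 rpm = 6.829 * 0.10471976 = 0.71513121 rad/s. Sum: 0.020507619 + 0.71513121 = 0.73563883 rad/s. Result: 0.73563883 rad/s ≈ 0.7356 rad/s (4 s.f.).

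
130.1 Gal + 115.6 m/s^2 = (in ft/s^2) 1 Gal = 0.01 m/s^2, so 130.1 Gal = 130.1 * 0.01 = 1.301 m/s^2. 115.6 m/s^2 is already in m/s^2. Sum: 1.301 + 115.6 = 116.901 m/s^2. 1 ft/s^2 = 0.3048 m/s^2, so 116.901 m/s^2 = 116.901 / 0.3048 = 383.53346 ft/s^2 ≈ 383.5 ft/s^2 (4 s.f.). Final answer: 383.5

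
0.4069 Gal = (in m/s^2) 0.004069. Check: 1 Gal = 0.01 m/s^2, so 0.4069 Gal = 0.4069 * 0.01 = 0.004069 m/s^2. Result: 0.004069 m/s^2.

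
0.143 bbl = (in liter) 1 bbl = 0.15898729 m^3, so 0.143 bbl = 0.143 * 0.15898729 = 0.022735183 m^3. 1 liter = 0.001 m^3, so 0.022735183 m^3 = 0.022735183 / 0.001 = 22.735183 liter ≈ 22.74 liter (4 s.f.). Final answer: 22.74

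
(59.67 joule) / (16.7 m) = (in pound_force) 59.67 joule = 59.67 J. 16.7 m is already in m. Combine: 59.67 J / 16.7 m = 3.5730539 N. 1 pound_force = 4.4482216 N, so 3.5730539 N = 3.5730539 / 4.4482216 = 0.80325447 pound_force ≈ 0.8033 pound_force (4 s.f.). Final answer: 0.8033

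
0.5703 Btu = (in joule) 1 Btu = 1055.0559 J, so 0.5703 Btu = 0.5703 * 1055.0559 = 601.69835 J. 601.69835 J = 601.69835 joule ≈ 601.7 joule (4 s.f.). Final answer: 601.7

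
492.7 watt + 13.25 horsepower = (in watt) 492.7 watt = 492.7 W. 1 horsepower = 745.69987 W, so 13.25 horsepower = 13.25 * 745.69987 = 9880.5233 W. Sum: 492.7 + 9880.5233 = 10373.223 W. 10373.223 W = 10373.223 watt ≈ 1.037e+04 watt (4 s.f.). Final answer: 1.037e+04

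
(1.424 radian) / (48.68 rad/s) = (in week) 1.424 radian = 1.424 rad. 48.68 rad/s is already in rad/s. Combine: 1.424 rad / 48.68 rad/s = 0.02925226 s. 1 week = 604800 s, so 0.02925226 s = 0.02925226 / 604800 = 4.8366831e-08 week ≈ 4.837e-08 week (4 s.f.). Final answer: 4.837e-08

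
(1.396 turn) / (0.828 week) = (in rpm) 1 turn = 6.2831853 rad, so 1.396 turn = 1.396 * 6.2831853 = 8.7713267 rad. 1 week = 604800 s, so 0.828 week = 0.828 * 604800 = 500774.4 s. Combine: 8.7713267 rad / 500774.4 s = 1.7515525e-05 rad/s. 1 rpm = 0.10471976 rad/s, so 1.7515525e-05 rad/s = 1.7515525e-05 / 0.10471976 = 0.00016726095 rpm ≈ 0.0001673 rpm (4 s.f.). Final answer: 0.0001673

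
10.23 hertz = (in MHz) 10.23 hertz = 10.23 Hz. 1 MHz = 1000000 Hz, so 10.23 Hz = 10.23 / 1000000 = 1.023e-05 MHz. Final answer: 1.023e-05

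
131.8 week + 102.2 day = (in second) 8.854e+07. Check: 1 week = 604800 s, so 131.8 week = 131.8 * 604800 = 79712640 s. 1 day = 86400 s, so 102.2 day = 102.2 * 86400 = 8830080 s. Sum: 79712640 + 8830080 = 88542720 s. 88542720 s = 88542720 second ≈ 8.854e+07 second (4 s.f.).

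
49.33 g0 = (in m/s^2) 1 g0 = 9.80665 m/s^2, so 49.33 g0 = 49.33 * 9.80665 = 483.76204 m/s^2. Result: 483.76204 m/s^2 ≈ 483.8 m/s^2 (4 s.f.). Final answer: 483.8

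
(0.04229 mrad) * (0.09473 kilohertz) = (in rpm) 1 mrad = 0.001 rad, so 0.04229 mrad = 0.04229 * 0.001 = 4.229e-05 rad. 1 kilohertz = 1000 Hz, so 0.09473 kilohertz = 0.09473 * 1000 = 94.73 Hz. Combine: 4.229e-05 rad * 94.73 Hz = 0.0040061317 rad/s. 1 rpm = 0.10471976 rad/s, so 0.0040061317 rad/s = 0.0040061317 / 0.10471976 = 0.03825574 rpm ≈ 0.03826 rpm (4 s.f.). Final answer: 0.03826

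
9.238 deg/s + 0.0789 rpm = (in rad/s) 1 deg/s = 0.017453293 rad/s, so 9.238 deg/s = 9.238 * 0.017453293 = 0.16123352 rad/s. 1 rpm = 0.10471976 rad/s, so 0.0789 rpm = 0.0789 * 0.10471976 = 0.0082623887 rad/s. Sum: 0.16123352 + 0.0082623887 = 0.1694959 rad/s. Result: 0.1694959 rad/s ≈ 0.1695 rad/s (4 s.f.). Final answer: 0.1695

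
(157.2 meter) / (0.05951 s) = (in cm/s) 157.2 meter = 157.2 m. 0.05951 s is already in s. Combine: 157.2 m / 0.05951 s = 2641.5728 m/s. 1 cm/s = 0.01 m/s, so 2641.5728 m/s = 2641.5728 / 0.01 = 264157.28 cm/s ≈ 2.642e+05 cm/s (4 s.f.). Final answer: 2.642e+05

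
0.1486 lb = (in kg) 1 lb = 0.45359237 kg, so 0.1486 lb = 0.1486 * 0.45359237 = 0.067403826 kg. Result: 0.067403826 kg ≈ 0.0674 kg (4 s.f.). Final answer: 0.0674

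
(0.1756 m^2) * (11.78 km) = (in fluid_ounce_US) 0.1756 m^2 is already in m^2. 1 km = 1000 m, so 11.78 km = 11.78 * 1000 = 11780 m. Combine: 0.1756 m^2 * 11780 m = 2068.568 m^3. 1 fluid_ounce_US = 2.957353e-05 m^3, so 2068.568 m^3 = 2068.568 / 2.957353e-05 = 69946605 fluid_ounce_US ≈ 6.995e+07 fluid_ounce_US (4 s.f.). Final answer: 6.995e+07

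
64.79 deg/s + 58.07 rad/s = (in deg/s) 1 deg/s = 0.017453293 rad/s, so 64.79 deg/s = 64.79 * 0.017453293 = 1.1307988 rad/s. 58.07 rad/s is already in rad/s. Sum: 1.1307988 + 58.07 = 59.200799 rad/s. 1 deg/s = 0.017453293 rad/s, so 59.200799 rad/s = 59.200799 / 0.017453293 = 3391.9559 deg/s ≈ 3392 deg/s (4 s.f.). Final answer: 3392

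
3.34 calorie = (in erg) 1 calorie = 4.184 J, so 3.34 calorie = 3.34 * 4.184 = 13.97456 J. 1 erg = 1e-07 J, so 13.97456 J = 13.97456 / 1e-07 = 1.397456e+08 erg ≈ 1.397e+08 erg (4 s.f.). Final answer: 1.397e+08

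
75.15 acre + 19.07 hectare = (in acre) 1 acre = 4046.8564 m^2, so 75.15 acre = 75.15 * 4046.8564 = 304121.26 m^2. 1 hectare = 10000 m^2, so 19.07 hectare = 19.07 * 10000 = 190700 m^2. Sum: 304121.26 + 190700 = 494821.26 m^2. 1 acre = 4046.8564 m^2, so 494821.26 m^2 = 494821.26 / 4046.8564 = 122.273 acre ≈ 122.3 acre (4 s.f.). Final answer: 122.3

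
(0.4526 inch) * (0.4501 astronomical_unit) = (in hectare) 7.741e+04. Check: 1 inch = 0.0254 m, so 0.4526 inch = 0.4526 * 0.0254 = 0.01149604 m. 1 astronomical_unit = 1.4959787e+11 m, so 0.4501 astronomical_unit = 0.4501 * 1.4959787e+11 = 6.7334002e+10 m. Combine: 0.01149604 m * 6.7334002e+10 m = 7.7407438e+08 m^2. 1 hectare = 10000 m^2, so 7.7407438e+08 m^2 = 7.7407438e+08 / 10000 = 77407.438 hectare ≈ 7.741e+04 hectare (4 s.f.).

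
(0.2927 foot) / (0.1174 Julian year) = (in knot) 1 foot = 0.3048 m, so 0.2927 foot = 0.2927 * 0.3048 = 0.08921496 m. 1 Julian year = 31557600 s, so 0.1174 Julian year = 0.1174 * 31557600 = 3704862.2 s. Combine: 0.08921496 m / 3704862.2 s = 2.4080507e-08 m/s. 1 knot = 0.51444444 m/s, so 2.4080507e-08 m/s = 2.4080507e-08 / 0.51444444 = 4.680876e-08 knot ≈ 4.681e-08 knot (4 s.f.). Final answer: 4.681e-08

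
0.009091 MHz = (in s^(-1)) 1 MHz = 1000000 Hz, so 0.009091 MHz = 0.009091 * 1000000 = 9091 Hz. 9091 Hz = 9091 s^(-1). Final answer: 9091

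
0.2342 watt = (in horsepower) 0.2342 watt = 0.2342 W. 1 horsepower = 745.69987 W, so 0.2342 W = 0.2342 / 745.69987 = 0.00031406737 horsepower ≈ 0.0003141 horsepower (4 s.f.). Final answer: 0.0003141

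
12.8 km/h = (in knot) 6.911. Check: 1 km/h = 0.27777778 m/s, so 12.8 km/h = 12.8 * 0.27777778 = 3.5555556 m/s. 1 knot = 0.51444444 m/s, so 3.5555556 m/s = 3.5555556 / 0.51444444 = 6.9114471 knot ≈ 6.911 knot (4 s.f.).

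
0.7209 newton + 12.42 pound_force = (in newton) 0.7209 newton = 0.7209 N. 1 pound_force = 4.4482216 N, so 12.42 pound_force = 12.42 * 4.4482216 = 55.246912 N. Sum: 0.7209 + 55.246912 = 55.967812 N. 55.967812 N = 55.967812 newton ≈ 55.97 newton (4 s.f.). Final answer: 55.97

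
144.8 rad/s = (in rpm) 1383. Check: 1 rpm = 0.10471976 rad/s, so 144.8 rad/s = 144.8 / 0.10471976 = 1382.7381 rpm ≈ 1383 rpm (4 s.f.).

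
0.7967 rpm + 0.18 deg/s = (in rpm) 1 rpm = 0.10471976 rad/s, so 0.7967 rpm = 0.7967 * 0.10471976 = 0.083430229 rad/s. 1 deg/s = 0.017453293 rad/s, so 0.18 deg/s = 0.18 * 0.017453293 = 0.0031415927 rad/s. Sum: 0.083430229 + 0.0031415927 = 0.086571822 rad/s. 1 rpm = 0.10471976 rad/s, so 0.086571822 rad/s = 0.086571822 / 0.10471976 = 0.8267 rpm. Final answer: 0.8267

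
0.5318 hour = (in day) 0.02216. Check: 1 hour = 3600 s, so 0.5318 hour = 0.5318 * 3600 = 1914.48 s. 1 day = 86400 s, so 1914.48 s = 1914.48 / 86400 = 0.022158333 day ≈ 0.02216 day (4 s.f.).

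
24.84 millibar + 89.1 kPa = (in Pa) 9.158e+04. Check: 1 millibar = 100 Pa, so 24.84 millibar = 24.84 * 100 = 2484 Pa. 1 kPa = 1000 Pa, so 89.1 kPa = 89.1 * 1000 = 89100 Pa. Sum: 2484 + 89100 = 91584 Pa. Result: 91584 Pa ≈ 9.158e+04 Pa (4 s.f.).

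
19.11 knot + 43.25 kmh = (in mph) 1 knot = 0.51444444 m/s, so 19.11 knot = 19.11 * 0.51444444 = 9.8310333 m/s. 1 kmh = 0.27777778 m/s, so 43.25 kmh = 43.25 * 0.27777778 = 12.013889 m/s. Sum: 9.8310333 + 12.013889 = 21.844922 m/s. 1 mph = 0.44704 m/s, so 21.844922 m/s = 21.844922 / 0.44704 = 48.865699 mph ≈ 48.87 mph (4 s.f.). Final answer: 48.87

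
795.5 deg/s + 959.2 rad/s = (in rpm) 1 deg/s = 0.017453293 rad/s, so 795.5 deg/s = 795.5 * 0.017453293 = 13.884094 rad/s. 959.2 rad/s is already in rad/s. Sum: 13.884094 + 959.2 = 973.08409 rad/s. 1 rpm = 0.10471976 rad/s, so 973.08409 rad/s = 973.08409 / 0.10471976 = 9292.2686 rpm ≈ 9292 rpm (4 s.f.). Final answer: 9292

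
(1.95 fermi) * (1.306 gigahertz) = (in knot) 4.95e-06. Check: 1 fermi = 1e-15 m, so 1.95 fermi = 1.95 * 1e-15 = 1.95e-15 m. 1 gigahertz = 1e+09 Hz, so 1.306 gigahertz = 1.306 * 1e+09 = 1.306e+09 Hz. Combine: 1.95e-15 m * 1.306e+09 Hz = 2.5467e-06 m/s. 1 knot = 0.51444444 m/s, so 2.5467e-06 m/s = 2.5467e-06 / 0.51444444 = 4.9503888e-06 knot ≈ 4.95e-06 knot (4 s.f.).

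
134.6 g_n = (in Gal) 1.32e+05. Check: 1 g_n = 9.80665 m/s^2, so 134.6 g_n = 134.6 * 9.80665 = 1319.9751 m/s^2. 1 Gal = 0.01 m/s^2, so 1319.9751 m/s^2 = 1319.9751 / 0.01 = 131997.51 Gal ≈ 1.32e+05 Gal (4 s.f.).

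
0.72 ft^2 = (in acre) 1 ft^2 = 0.09290304 m^2, so 0.72 ft^2 = 0.72 * 0.09290304 = 0.066890189 m^2. 1 acre = 4046.8564 m^2, so 0.066890189 m^2 = 0.066890189 / 4046.8564 = 1.6528926e-05 acre ≈ 1.653e-05 acre (4 s.f.). Final answer: 1.653e-05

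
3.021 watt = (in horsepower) 3.021 watt = 3.021 W. 1 horsepower = 745.69987 W, so 3.021 W = 3.021 / 745.69987 = 0.0040512277 horsepower ≈ 0.004051 horsepower (4 s.f.). Final answer: 0.004051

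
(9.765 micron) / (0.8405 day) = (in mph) 3.008e-10. Check: 1 micron = 1e-06 m, so 9.765 micron = 9.765 * 1e-06 = 9.765e-06 m. 1 day = 86400 s, so 0.8405 day = 0.8405 * 86400 = 72619.2 s. Combine: 9.765e-06 m / 72619.2 s = 1.3446857e-10 m/s. 1 mph = 0.44704 m/s, so 1.3446857e-10 m/s = 1.3446857e-10 / 0.44704 = 3.0079763e-10 mph ≈ 3.008e-10 mph (4 s.f.).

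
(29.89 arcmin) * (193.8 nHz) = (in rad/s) 1 arcmin = 0.00029088821 rad, so 29.89 arcmin = 29.89 * 0.00029088821 = 0.0086946486 rad. 1 nHz = 1e-09 Hz, so 193.8 nHz = 193.8 * 1e-09 = 1.938e-07 Hz. Combine: 0.0086946486 rad * 1.938e-07 Hz = 1.6850229e-09 rad/s. Result: 1.6850229e-09 rad/s ≈ 1.685e-09 rad/s (4 s.f.). Final answer: 1.685e-09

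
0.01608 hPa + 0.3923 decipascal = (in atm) 1.626e-05. Check: 1 hPa = 100 Pa, so 0.01608 hPa = 0.01608 * 100 = 1.608 Pa. 1 decipascal = 0.1 Pa, so 0.3923 decipascal = 0.3923 * 0.1 = 0.03923 Pa. Sum: 1.608 + 0.03923 = 1.64723 Pa. 1 atm = 101325 Pa, so 1.64723 Pa = 1.64723 / 101325 = 1.6256896e-05 atm ≈ 1.626e-05 atm (4 s.f.).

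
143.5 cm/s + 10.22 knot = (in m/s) 6.693. Check: 1 cm/s = 0.01 m/s, so 143.5 cm/s = 143.5 * 0.01 = 1.435 m/s. 1 knot = 0.51444444 m/s, so 10.22 knot = 10.22 * 0.51444444 = 5.2576222 m/s. Sum: 1.435 + 5.2576222 = 6.6926222 m/s. Result: 6.6926222 m/s ≈ 6.693 m/s (4 s.f.).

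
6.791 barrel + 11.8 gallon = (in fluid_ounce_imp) 3.957e+04. Check: 1 barrel = 0.15898729 m^3, so 6.791 barrel = 6.791 * 0.15898729 = 1.0796827 m^3. 1 gallon = 0.0037854118 m^3, so 11.8 gallon = 11.8 * 0.0037854118 = 0.044667859 m^3. Sum: 1.0796827 + 0.044667859 = 1.1243506 m^3. 1 fluid_ounce_imp = 2.8413063e-05 m^3, so 1.1243506 m^3 = 1.1243506 / 2.8413063e-05 = 39571.608 fluid_ounce_imp ≈ 3.957e+04 fluid_ounce_imp (4 s.f.).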